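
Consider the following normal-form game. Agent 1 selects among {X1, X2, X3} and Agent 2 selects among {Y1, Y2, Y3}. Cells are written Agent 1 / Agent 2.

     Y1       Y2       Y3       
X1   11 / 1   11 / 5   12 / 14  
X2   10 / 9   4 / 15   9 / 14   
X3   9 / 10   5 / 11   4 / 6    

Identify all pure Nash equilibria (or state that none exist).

(X1, Y3)

Find each player's best response to every opponent strategy; NE are the intersections.
Agent 1's best responses — vs Y1: X1 (payoff 11); vs Y2: X1 (payoff 11); vs Y3: X1 (payoff 12).
Agent 2's best responses — vs X1: Y3 (payoff 14); vs X2: Y2 (payoff 15); vs X3: Y2 (payoff 11).
The only mutual best response is (X1, Y3); neither player gains by switching there.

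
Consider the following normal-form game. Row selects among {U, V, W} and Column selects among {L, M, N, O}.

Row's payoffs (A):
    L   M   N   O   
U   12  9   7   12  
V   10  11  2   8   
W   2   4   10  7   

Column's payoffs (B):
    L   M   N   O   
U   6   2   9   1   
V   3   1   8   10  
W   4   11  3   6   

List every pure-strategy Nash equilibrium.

A profile is a Nash equilibrium when each player is best-responding to the other.
Row's best responses — vs L: U (payoff 12); vs M: V (payoff 11); vs N: W (payoff 10); vs O: U (payoff 12).
Column's best responses — vs U: N (payoff 9); vs V: O (payoff 10); vs W: M (payoff 11).
No cell has both players best-responding. For instance, Row's best reply to L is U, but against U Column prefers N over L.

None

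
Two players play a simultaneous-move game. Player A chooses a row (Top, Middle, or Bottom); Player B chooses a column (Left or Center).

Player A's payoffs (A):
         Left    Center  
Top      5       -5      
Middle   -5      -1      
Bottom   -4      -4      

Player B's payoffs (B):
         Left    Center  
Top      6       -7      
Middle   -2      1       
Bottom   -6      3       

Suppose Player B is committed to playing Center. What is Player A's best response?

Middle

With Player B fixed at Center, Player A's payoffs are: Top → -5, Middle → -1, Bottom → -4.
The maximum is -1, achieved by Middle.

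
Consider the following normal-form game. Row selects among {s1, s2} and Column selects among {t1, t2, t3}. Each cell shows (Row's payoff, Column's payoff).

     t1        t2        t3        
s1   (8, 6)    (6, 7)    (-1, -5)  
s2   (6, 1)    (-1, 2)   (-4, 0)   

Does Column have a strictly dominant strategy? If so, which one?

t2

Check whether one of Column's strategies beats all alternatives regardless of what the opponent does.
t2 strictly dominates: vs s1: 7 > each of {6, -5}; vs s2: 2 > each of {1, 0}.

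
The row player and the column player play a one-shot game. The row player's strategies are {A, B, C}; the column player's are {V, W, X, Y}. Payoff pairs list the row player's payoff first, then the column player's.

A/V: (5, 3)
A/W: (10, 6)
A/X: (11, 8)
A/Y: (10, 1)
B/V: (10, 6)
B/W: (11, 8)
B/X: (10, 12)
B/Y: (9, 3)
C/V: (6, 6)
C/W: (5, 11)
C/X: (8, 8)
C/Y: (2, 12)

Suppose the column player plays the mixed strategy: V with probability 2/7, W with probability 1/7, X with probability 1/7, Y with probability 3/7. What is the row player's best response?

Compute the row player's expected payoff from each pure strategy against the given mix.
A: (2/7)·5 + (1/7)·10 + (1/7)·11 + (3/7)·10 = 61/7
B: (2/7)·10 + (1/7)·11 + (1/7)·10 + (3/7)·9 = 68/7
C: (2/7)·6 + (1/7)·5 + (1/7)·8 + (3/7)·2 = 31/7
Highest expected payoff is 68/7, from B.

B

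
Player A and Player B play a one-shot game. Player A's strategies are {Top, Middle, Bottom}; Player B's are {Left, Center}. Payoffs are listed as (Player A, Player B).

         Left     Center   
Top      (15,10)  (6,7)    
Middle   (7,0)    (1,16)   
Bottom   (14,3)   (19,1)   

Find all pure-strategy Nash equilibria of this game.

(Top, Left)

Check mutual best responses: a cell is a NE iff neither player can gain by unilaterally deviating.
Player A's best responses — vs Left: Top (payoff 15); vs Center: Bottom (payoff 19).
Player B's best responses — vs Top: Left (payoff 10); vs Middle: Center (payoff 16); vs Bottom: Left (payoff 3).
The only mutual best response is (Top, Left); neither player gains by switching there.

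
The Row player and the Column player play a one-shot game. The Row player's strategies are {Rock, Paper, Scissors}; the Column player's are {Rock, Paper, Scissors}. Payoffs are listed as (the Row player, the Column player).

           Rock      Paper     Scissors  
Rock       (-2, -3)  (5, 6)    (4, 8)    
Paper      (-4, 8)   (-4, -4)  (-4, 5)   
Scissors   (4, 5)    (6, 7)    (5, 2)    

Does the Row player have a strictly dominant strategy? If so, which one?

Scissors

A strategy is strictly dominant if it gives the Row player a strictly higher payoff than every other strategy, against every choice by the opponent.
Scissors strictly dominates: vs Rock: 4 > each of {-2, -4}; vs Paper: 6 > each of {5, -4}; vs Scissors: 5 > each of {4, -4}.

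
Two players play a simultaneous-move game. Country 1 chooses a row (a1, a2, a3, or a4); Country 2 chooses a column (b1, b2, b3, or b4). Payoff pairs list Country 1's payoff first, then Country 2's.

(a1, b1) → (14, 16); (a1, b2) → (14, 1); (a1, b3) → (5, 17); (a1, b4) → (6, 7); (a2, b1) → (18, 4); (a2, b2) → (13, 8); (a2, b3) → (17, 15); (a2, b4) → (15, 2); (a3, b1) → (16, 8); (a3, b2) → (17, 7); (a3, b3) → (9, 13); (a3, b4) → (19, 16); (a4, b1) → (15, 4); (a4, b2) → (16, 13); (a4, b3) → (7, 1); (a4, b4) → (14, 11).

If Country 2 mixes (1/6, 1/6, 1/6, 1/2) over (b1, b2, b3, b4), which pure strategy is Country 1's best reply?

Compute Country 1's expected payoff from each pure strategy against the given mix.
a1: (1/6)·14 + (1/6)·14 + (1/6)·5 + (1/2)·6 = 17/2
a2: (1/6)·18 + (1/6)·13 + (1/6)·17 + (1/2)·15 = 31/2
a3: (1/6)·16 + (1/6)·17 + (1/6)·9 + (1/2)·19 = 33/2
a4: (1/6)·15 + (1/6)·16 + (1/6)·7 + (1/2)·14 = 40/3
Highest expected payoff is 33/2, from a3.

a3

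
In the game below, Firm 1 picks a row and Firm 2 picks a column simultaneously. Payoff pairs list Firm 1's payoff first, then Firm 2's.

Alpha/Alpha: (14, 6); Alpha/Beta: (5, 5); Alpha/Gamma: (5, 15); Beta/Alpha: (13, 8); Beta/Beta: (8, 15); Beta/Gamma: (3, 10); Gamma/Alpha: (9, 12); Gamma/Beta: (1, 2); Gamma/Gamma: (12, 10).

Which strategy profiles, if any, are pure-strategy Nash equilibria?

Find each player's best response to every opponent strategy; NE are the intersections.
Firm 1's best responses — vs Alpha: Alpha (payoff 14); vs Beta: Beta (payoff 8); vs Gamma: Gamma (payoff 12).
Firm 2's best responses — vs Alpha: Gamma (payoff 15); vs Beta: Beta (payoff 15); vs Gamma: Alpha (payoff 12).
The only mutual best response is (Beta, Beta); neither player gains by switching there.

(Beta, Beta)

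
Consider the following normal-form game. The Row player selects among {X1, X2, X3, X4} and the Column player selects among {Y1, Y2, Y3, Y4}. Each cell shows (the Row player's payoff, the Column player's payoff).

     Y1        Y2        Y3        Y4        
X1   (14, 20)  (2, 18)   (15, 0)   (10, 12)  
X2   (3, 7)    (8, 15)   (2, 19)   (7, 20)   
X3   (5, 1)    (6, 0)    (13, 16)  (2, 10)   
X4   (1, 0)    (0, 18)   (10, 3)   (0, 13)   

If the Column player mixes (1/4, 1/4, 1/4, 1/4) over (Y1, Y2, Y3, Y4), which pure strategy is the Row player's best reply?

The Row player's best reply maximizes expected payoff against the mix.
X1: (1/4)·14 + (1/4)·2 + (1/4)·15 + (1/4)·10 = 41/4
X2: (1/4)·3 + (1/4)·8 + (1/4)·2 + (1/4)·7 = 5
X3: (1/4)·5 + (1/4)·6 + (1/4)·13 + (1/4)·2 = 13/2
X4: (1/4)·1 + (1/4)·0 + (1/4)·10 + (1/4)·0 = 11/4
Highest expected payoff is 41/4, from X1.

X1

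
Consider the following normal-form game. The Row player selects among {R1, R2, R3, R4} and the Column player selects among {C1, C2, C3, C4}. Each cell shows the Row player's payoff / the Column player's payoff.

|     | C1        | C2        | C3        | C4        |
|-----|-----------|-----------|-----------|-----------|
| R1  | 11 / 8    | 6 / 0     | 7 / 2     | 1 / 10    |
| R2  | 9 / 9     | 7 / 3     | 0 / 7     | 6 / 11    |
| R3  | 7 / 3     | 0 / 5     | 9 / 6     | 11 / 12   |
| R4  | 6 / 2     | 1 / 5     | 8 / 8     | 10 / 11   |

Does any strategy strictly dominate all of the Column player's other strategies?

Check whether one of the Column player's strategies beats all alternatives regardless of what the opponent does.
C4 strictly dominates: vs R1: 10 > each of {8, 0, 2}; vs R2: 11 > each of {9, 3, 7}; vs R3: 12 > each of {3, 5, 6}; vs R4: 11 > each of {2, 5, 8}.

C4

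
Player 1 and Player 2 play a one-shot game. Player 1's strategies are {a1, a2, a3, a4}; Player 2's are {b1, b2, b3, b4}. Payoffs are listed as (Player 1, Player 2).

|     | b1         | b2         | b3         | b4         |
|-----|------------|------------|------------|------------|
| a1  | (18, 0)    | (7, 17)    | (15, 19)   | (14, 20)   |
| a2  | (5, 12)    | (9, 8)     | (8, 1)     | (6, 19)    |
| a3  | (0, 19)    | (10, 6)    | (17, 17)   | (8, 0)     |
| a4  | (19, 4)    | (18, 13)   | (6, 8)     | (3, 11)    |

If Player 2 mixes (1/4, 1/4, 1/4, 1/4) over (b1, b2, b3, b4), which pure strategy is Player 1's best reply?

Player 1's best reply maximizes expected payoff against the mix.
a1: (1/4)·18 + (1/4)·7 + (1/4)·15 + (1/4)·14 = 27/2
a2: (1/4)·5 + (1/4)·9 + (1/4)·8 + (1/4)·6 = 7
a3: (1/4)·0 + (1/4)·10 + (1/4)·17 + (1/4)·8 = 35/4
a4: (1/4)·19 + (1/4)·18 + (1/4)·6 + (1/4)·3 = 23/2
Highest expected payoff is 27/2, from a1.

a1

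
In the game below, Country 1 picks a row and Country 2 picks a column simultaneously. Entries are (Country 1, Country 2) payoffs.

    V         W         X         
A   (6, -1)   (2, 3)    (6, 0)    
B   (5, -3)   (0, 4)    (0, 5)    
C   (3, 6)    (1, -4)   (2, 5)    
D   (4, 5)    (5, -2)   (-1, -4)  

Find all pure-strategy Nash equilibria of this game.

Check mutual best responses: a cell is a NE iff neither player can gain by unilaterally deviating.
Country 1's best responses — vs V: A (payoff 6); vs W: D (payoff 5); vs X: A (payoff 6).
Country 2's best responses — vs A: W (payoff 3); vs B: X (payoff 5); vs C: V (payoff 6); vs D: V (payoff 5).
No cell has both players best-responding. For instance, Country 1's best reply to X is A, but against A Country 2 prefers W over X.

No pure-strategy Nash equilibrium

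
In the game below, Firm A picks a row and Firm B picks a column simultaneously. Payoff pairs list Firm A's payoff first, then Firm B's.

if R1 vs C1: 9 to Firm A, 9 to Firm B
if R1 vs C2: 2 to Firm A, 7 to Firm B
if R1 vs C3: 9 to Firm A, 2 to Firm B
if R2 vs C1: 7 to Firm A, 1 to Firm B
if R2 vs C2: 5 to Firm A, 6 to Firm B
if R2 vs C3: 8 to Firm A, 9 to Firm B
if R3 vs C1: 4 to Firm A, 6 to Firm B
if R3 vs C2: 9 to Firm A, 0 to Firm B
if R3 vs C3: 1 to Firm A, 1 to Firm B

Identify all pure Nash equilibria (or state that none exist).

(R1, C1)

Find each player's best response to every opponent strategy; NE are the intersections.
Firm A's best responses — vs C1: R1 (payoff 9); vs C2: R3 (payoff 9); vs C3: R1 (payoff 9).
Firm B's best responses — vs R1: C1 (payoff 9); vs R2: C3 (payoff 9); vs R3: C1 (payoff 6).
The only mutual best response is (R1, C1); neither player gains by switching there.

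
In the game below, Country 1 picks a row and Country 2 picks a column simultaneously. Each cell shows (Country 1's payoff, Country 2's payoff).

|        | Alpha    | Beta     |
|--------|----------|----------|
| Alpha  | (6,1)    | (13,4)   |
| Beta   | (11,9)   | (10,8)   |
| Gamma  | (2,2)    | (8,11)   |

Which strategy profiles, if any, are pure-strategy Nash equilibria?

(Alpha, Beta) and (Beta, Alpha)

Check mutual best responses: a cell is a NE iff neither player can gain by unilaterally deviating.
Country 1's best responses — vs Alpha: Beta (payoff 11); vs Beta: Alpha (payoff 13).
Country 2's best responses — vs Alpha: Beta (payoff 4); vs Beta: Alpha (payoff 9); vs Gamma: Beta (payoff 11).
Mutual best responses occur at (Alpha, Beta) and (Beta, Alpha); at each, neither player gains by switching.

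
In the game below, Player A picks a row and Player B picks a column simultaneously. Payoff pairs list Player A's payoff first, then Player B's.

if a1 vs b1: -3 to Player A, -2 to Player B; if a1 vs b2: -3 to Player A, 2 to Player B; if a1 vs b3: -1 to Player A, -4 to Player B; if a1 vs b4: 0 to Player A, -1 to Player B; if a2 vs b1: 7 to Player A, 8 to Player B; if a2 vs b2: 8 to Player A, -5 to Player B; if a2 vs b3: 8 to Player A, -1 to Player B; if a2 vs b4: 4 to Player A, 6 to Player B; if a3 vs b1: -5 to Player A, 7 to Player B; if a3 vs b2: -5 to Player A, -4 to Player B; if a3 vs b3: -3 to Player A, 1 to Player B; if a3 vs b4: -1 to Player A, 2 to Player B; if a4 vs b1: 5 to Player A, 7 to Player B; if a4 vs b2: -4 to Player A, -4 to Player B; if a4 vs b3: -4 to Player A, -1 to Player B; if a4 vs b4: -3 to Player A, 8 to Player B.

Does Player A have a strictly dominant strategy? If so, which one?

Check whether one of Player A's strategies beats all alternatives regardless of what the opponent does.
a2 strictly dominates: vs b1: 7 > each of {-3, -5, 5}; vs b2: 8 > each of {-3, -5, -4}; vs b3: 8 > each of {-1, -3, -4}; vs b4: 4 > each of {0, -1, -3}.

a2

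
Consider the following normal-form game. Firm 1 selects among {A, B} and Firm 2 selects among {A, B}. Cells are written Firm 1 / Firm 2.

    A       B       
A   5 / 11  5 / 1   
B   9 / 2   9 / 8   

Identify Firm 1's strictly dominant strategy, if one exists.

A strategy is strictly dominant if it gives Firm 1 a strictly higher payoff than every other strategy, against every choice by the opponent.
B strictly dominates: vs A: 9 > 5; vs B: 9 > 5.

B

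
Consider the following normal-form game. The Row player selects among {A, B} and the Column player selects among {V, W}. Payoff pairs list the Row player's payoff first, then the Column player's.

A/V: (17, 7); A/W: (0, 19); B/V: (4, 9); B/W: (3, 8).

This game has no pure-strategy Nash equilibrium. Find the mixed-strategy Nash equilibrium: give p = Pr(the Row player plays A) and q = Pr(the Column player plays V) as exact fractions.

p = 1/13, q = 3/16

In a mixed NE each player is indifferent between their pure strategies, so the opponent's mix sets the indifference.
The Column player indifferent between V and W: p·7 + (1−p)·9 = p·19 + (1−p)·8 ⟹ 9 + (-2)p = 8 + 11p ⟹ p = 1/13.
The Row player indifferent between A and B: q·17 + (1−q)·0 = q·4 + (1−q)·3 ⟹ 0 + 17q = 3 + 1q ⟹ q = 3/16.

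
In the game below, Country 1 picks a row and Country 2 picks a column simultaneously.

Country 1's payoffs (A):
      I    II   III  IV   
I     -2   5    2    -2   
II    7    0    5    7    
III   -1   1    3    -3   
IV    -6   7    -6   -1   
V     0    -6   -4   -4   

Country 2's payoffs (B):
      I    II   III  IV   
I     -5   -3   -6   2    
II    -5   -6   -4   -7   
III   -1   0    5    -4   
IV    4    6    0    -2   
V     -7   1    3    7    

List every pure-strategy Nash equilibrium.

(II, III) and (IV, II)

Find each player's best response to every opponent strategy; NE are the intersections.
Country 1's best responses — vs I: II (payoff 7); vs II: IV (payoff 7); vs III: II (payoff 5); vs IV: II (payoff 7).
Country 2's best responses — vs I: IV (payoff 2); vs II: III (payoff -4); vs III: III (payoff 5); vs IV: II (payoff 6); vs V: IV (payoff 7).
Mutual best responses occur at (II, III) and (IV, II); at each, neither player gains by switching.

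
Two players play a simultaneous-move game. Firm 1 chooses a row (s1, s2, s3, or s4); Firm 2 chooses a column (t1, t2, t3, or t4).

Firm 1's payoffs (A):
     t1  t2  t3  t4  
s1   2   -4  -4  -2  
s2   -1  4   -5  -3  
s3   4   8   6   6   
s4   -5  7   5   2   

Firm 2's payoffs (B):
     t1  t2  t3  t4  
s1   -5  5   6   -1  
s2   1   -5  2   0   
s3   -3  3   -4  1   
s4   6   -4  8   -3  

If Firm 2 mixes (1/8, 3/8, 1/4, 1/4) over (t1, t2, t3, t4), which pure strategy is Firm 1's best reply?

s3

Firm 1's best reply maximizes expected payoff against the mix.
s1: (1/8)·2 + (3/8)·(-4) + (1/4)·(-4) + (1/4)·(-2) = -11/4
s2: (1/8)·(-1) + (3/8)·4 + (1/4)·(-5) + (1/4)·(-3) = -5/8
s3: (1/8)·4 + (3/8)·8 + (1/4)·6 + (1/4)·6 = 13/2
s4: (1/8)·(-5) + (3/8)·7 + (1/4)·5 + (1/4)·2 = 15/4
Highest expected payoff is 13/2, from s3.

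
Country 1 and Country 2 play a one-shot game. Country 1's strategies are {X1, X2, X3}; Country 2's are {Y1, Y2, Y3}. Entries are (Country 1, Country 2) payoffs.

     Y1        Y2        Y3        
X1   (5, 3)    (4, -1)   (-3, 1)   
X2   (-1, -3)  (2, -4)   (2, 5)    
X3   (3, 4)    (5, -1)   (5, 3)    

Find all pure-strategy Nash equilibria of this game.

(X1, Y1)

Find each player's best response to every opponent strategy; NE are the intersections.
Country 1's best responses — vs Y1: X1 (payoff 5); vs Y2: X3 (payoff 5); vs Y3: X3 (payoff 5).
Country 2's best responses — vs X1: Y1 (payoff 3); vs X2: Y3 (payoff 5); vs X3: Y1 (payoff 4).
The only mutual best response is (X1, Y1); neither player gains by switching there.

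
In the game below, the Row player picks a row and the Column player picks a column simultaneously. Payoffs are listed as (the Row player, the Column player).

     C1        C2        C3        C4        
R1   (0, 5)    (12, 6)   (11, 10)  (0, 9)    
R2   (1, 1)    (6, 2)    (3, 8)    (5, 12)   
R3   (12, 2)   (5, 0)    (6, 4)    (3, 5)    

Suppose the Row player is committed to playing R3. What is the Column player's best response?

With the Row player fixed at R3, the Column player's payoffs are: C1 → 2, C2 → 0, C3 → 4, C4 → 5.
The maximum is 5, achieved by C4.

C4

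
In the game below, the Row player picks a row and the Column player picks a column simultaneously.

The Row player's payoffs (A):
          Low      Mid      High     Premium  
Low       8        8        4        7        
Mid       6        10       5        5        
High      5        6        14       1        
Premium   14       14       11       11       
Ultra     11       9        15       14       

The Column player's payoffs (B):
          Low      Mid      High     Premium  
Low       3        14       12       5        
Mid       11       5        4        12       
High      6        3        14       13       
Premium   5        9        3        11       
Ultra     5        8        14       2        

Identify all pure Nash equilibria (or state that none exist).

Check mutual best responses: a cell is a NE iff neither player can gain by unilaterally deviating.
The Row player's best responses — vs Low: Premium (payoff 14); vs Mid: Premium (payoff 14); vs High: Ultra (payoff 15); vs Premium: Ultra (payoff 14).
The Column player's best responses — vs Low: Mid (payoff 14); vs Mid: Premium (payoff 12); vs High: High (payoff 14); vs Premium: Premium (payoff 11); vs Ultra: High (payoff 14).
The only mutual best response is (Ultra, High); neither player gains by switching there.

(Ultra, High)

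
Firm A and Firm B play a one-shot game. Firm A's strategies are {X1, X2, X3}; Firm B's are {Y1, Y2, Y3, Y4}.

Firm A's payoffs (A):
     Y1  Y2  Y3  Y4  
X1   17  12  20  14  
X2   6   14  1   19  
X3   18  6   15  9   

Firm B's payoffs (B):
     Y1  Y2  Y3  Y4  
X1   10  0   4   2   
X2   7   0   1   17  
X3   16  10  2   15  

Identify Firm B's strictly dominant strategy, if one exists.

A strategy is strictly dominant if it gives Firm B a strictly higher payoff than every other strategy, against every choice by the opponent.
Y1 is not dominant: against X2, Y4 gives 17 > 7.
Y2 is not dominant: against X1, Y1 gives 10 > 0.
Y3 is not dominant: against X1, Y1 gives 10 > 4.
Y4 is not dominant: against X1, Y1 gives 10 > 2.
No single strategy is best against every opponent action.

None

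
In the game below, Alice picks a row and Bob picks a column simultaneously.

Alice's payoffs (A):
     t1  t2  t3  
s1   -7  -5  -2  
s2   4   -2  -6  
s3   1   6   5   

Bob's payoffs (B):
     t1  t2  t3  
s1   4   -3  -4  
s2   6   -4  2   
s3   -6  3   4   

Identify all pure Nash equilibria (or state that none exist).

(s2, t1) and (s3, t3)

Find each player's best response to every opponent strategy; NE are the intersections.
Alice's best responses — vs t1: s2 (payoff 4); vs t2: s3 (payoff 6); vs t3: s3 (payoff 5).
Bob's best responses — vs s1: t1 (payoff 4); vs s2: t1 (payoff 6); vs s3: t3 (payoff 4).
Mutual best responses occur at (s2, t1) and (s3, t3); at each, neither player gains by switching.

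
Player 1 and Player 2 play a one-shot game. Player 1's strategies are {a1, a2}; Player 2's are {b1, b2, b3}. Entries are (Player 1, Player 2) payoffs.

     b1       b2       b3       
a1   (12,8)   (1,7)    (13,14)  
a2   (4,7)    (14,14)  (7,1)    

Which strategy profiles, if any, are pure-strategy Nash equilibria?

(a1, b3) and (a2, b2)

Find each player's best response to every opponent strategy; NE are the intersections.
Player 1's best responses — vs b1: a1 (payoff 12); vs b2: a2 (payoff 14); vs b3: a1 (payoff 13).
Player 2's best responses — vs a1: b3 (payoff 14); vs a2: b2 (payoff 14).
Mutual best responses occur at (a1, b3) and (a2, b2); at each, neither player gains by switching.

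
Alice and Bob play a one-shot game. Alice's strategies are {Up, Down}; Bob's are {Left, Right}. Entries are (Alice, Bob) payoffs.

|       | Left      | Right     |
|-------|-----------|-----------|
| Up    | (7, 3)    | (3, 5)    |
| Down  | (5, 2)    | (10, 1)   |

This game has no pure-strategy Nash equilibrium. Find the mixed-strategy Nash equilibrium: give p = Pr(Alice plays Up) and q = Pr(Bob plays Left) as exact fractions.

In a mixed NE each player is indifferent between their pure strategies, so the opponent's mix sets the indifference.
Bob indifferent between Left and Right: p·3 + (1−p)·2 = p·5 + (1−p)·1 ⟹ 2 + 1p = 1 + 4p ⟹ p = 1/3.
Alice indifferent between Up and Down: q·7 + (1−q)·3 = q·5 + (1−q)·10 ⟹ 3 + 4q = 10 + (-5)q ⟹ q = 7/9.

p = 1/3, q = 7/9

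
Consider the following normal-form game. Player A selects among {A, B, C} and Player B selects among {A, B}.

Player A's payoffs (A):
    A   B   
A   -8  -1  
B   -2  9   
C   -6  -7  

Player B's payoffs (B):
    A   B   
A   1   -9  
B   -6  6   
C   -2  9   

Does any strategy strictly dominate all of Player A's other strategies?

Check whether one of Player A's strategies beats all alternatives regardless of what the opponent does.
B strictly dominates: vs A: -2 > each of {-8, -6}; vs B: 9 > each of {-1, -7}.

B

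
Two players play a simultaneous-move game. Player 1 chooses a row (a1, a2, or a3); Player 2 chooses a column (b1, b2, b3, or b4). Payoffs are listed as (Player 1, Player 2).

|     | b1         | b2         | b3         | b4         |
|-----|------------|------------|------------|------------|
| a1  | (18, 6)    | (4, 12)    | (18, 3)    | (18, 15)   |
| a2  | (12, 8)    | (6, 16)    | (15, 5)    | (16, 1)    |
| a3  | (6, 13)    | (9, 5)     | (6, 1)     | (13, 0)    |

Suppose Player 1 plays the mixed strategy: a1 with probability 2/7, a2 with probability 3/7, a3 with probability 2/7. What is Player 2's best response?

Compute Player 2's expected payoff from each pure strategy against the given mix.
b1: (2/7)·6 + (3/7)·8 + (2/7)·13 = 62/7
b2: (2/7)·12 + (3/7)·16 + (2/7)·5 = 82/7
b3: (2/7)·3 + (3/7)·5 + (2/7)·1 = 23/7
b4: (2/7)·15 + (3/7)·1 + (2/7)·0 = 33/7
Highest expected payoff is 82/7, from b2.

b2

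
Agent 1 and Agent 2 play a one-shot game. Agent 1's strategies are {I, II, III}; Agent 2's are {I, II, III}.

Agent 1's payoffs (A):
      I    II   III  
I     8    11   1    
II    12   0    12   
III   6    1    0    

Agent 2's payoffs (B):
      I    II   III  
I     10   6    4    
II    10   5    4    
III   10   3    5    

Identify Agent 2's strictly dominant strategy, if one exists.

Check whether one of Agent 2's strategies beats all alternatives regardless of what the opponent does.
I strictly dominates: vs I: 10 > each of {6, 4}; vs II: 10 > each of {5, 4}; vs III: 10 > each of {3, 5}.

I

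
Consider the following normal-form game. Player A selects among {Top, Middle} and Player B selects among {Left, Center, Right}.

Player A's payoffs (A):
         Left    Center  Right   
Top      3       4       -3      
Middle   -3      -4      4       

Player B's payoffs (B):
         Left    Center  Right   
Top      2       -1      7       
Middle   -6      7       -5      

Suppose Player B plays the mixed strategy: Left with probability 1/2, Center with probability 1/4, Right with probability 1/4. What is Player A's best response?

Top

Compute Player A's expected payoff from each pure strategy against the given mix.
Top: (1/2)·3 + (1/4)·4 + (1/4)·(-3) = 7/4
Middle: (1/2)·(-3) + (1/4)·(-4) + (1/4)·4 = -3/2
Highest expected payoff is 7/4, from Top.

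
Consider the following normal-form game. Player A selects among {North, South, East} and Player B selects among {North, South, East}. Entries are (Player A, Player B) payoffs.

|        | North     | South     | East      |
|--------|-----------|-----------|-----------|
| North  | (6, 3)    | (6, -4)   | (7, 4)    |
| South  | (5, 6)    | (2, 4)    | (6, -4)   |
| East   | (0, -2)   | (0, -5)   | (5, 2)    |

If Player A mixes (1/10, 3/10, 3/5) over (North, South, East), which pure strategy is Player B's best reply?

Compute Player B's expected payoff from each pure strategy against the given mix.
North: (1/10)·3 + (3/10)·6 + (3/5)·(-2) = 9/10
South: (1/10)·(-4) + (3/10)·4 + (3/5)·(-5) = -11/5
East: (1/10)·4 + (3/10)·(-4) + (3/5)·2 = 2/5
Highest expected payoff is 9/10, from North.

North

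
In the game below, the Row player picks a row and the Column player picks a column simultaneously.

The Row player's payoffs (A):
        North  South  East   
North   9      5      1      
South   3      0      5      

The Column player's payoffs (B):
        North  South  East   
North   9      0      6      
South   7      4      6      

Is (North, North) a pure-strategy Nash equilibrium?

Yes

Holding the Column player at North: the Row player gets 9 from North, versus 3 from South. No profitable deviation for the Row player.
Holding the Row player at North: the Column player gets 9 from North, versus 0 from South, 6 from East. No profitable deviation for the Column player either.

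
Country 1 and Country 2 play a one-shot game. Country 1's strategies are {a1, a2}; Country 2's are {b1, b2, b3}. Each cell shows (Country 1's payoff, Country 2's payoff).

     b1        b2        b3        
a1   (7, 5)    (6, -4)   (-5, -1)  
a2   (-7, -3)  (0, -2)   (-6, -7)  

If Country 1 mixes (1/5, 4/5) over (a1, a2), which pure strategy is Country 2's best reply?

b1

Country 2's best reply maximizes expected payoff against the mix.
b1: (1/5)·5 + (4/5)·(-3) = -7/5
b2: (1/5)·(-4) + (4/5)·(-2) = -12/5
b3: (1/5)·(-1) + (4/5)·(-7) = -29/5
Highest expected payoff is -7/5, from b1.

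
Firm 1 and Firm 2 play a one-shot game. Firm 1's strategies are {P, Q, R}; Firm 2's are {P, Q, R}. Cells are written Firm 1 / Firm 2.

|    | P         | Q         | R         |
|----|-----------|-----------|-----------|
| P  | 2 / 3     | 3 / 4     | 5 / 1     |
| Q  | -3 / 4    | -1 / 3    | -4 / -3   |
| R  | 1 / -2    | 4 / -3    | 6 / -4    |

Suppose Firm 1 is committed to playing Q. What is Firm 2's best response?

With Firm 1 fixed at Q, Firm 2's payoffs are: P → 4, Q → 3, R → -3.
The maximum is 4, achieved by P.

P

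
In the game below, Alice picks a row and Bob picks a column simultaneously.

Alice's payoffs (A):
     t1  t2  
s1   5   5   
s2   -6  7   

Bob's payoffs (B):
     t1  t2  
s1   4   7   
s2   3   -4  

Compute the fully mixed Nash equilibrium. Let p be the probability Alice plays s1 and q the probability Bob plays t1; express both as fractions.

Each player's mixing probability is pinned down by making the *other* player indifferent.
Bob indifferent between t1 and t2: p·4 + (1−p)·3 = p·7 + (1−p)·(-4) ⟹ 3 + 1p = (-4) + 11p ⟹ p = 7/10.
Alice indifferent between s1 and s2: q·5 + (1−q)·5 = q·(-6) + (1−q)·7 ⟹ 5 + 0q = 7 + (-13)q ⟹ q = 2/13.

p = 7/10, q = 2/13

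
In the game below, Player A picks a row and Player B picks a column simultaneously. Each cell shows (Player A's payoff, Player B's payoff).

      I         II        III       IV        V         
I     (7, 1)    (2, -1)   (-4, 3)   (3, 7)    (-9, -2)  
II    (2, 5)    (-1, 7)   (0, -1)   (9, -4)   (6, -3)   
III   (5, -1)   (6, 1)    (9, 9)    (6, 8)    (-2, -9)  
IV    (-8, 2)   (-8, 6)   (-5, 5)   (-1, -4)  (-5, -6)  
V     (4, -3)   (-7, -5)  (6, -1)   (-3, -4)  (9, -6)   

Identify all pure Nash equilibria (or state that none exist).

(III, III)

A profile is a Nash equilibrium when each player is best-responding to the other.
Player A's best responses — vs I: I (payoff 7); vs II: III (payoff 6); vs III: III (payoff 9); vs IV: II (payoff 9); vs V: V (payoff 9).
Player B's best responses — vs I: IV (payoff 7); vs II: II (payoff 7); vs III: III (payoff 9); vs IV: II (payoff 6); vs V: III (payoff -1).
The only mutual best response is (III, III); neither player gains by switching there.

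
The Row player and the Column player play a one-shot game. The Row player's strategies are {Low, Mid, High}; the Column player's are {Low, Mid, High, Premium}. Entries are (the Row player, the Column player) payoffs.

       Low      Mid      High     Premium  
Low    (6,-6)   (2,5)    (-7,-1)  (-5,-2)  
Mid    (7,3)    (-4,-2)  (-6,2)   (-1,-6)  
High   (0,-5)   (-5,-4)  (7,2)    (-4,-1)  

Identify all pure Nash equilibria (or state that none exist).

(Low, Mid), (Mid, Low), and (High, High)

Check mutual best responses: a cell is a NE iff neither player can gain by unilaterally deviating.
The Row player's best responses — vs Low: Mid (payoff 7); vs Mid: Low (payoff 2); vs High: High (payoff 7); vs Premium: Mid (payoff -1).
The Column player's best responses — vs Low: Mid (payoff 5); vs Mid: Low (payoff 3); vs High: High (payoff 2).
Mutual best responses occur at (Low, Mid), (Mid, Low), and (High, High); at each, neither player gains by switching.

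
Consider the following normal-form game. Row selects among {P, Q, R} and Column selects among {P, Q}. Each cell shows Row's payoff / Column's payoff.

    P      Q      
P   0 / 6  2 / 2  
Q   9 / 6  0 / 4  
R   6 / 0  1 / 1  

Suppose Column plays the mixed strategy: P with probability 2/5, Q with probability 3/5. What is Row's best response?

Q

Compute Row's expected payoff from each pure strategy against the given mix.
P: (2/5)·0 + (3/5)·2 = 6/5
Q: (2/5)·9 + (3/5)·0 = 18/5
R: (2/5)·6 + (3/5)·1 = 3
Highest expected payoff is 18/5, from Q.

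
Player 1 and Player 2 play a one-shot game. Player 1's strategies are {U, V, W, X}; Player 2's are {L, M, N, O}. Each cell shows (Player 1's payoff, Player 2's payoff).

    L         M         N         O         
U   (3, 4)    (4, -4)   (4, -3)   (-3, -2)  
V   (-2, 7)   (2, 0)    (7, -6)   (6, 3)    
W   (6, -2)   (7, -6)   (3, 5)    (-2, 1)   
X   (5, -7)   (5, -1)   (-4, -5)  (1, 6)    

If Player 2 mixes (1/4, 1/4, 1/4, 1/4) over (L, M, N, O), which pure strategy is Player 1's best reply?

W

Compute Player 1's expected payoff from each pure strategy against the given mix.
U: (1/4)·3 + (1/4)·4 + (1/4)·4 + (1/4)·(-3) = 2
V: (1/4)·(-2) + (1/4)·2 + (1/4)·7 + (1/4)·6 = 13/4
W: (1/4)·6 + (1/4)·7 + (1/4)·3 + (1/4)·(-2) = 7/2
X: (1/4)·5 + (1/4)·5 + (1/4)·(-4) + (1/4)·1 = 7/4
Highest expected payoff is 7/2, from W.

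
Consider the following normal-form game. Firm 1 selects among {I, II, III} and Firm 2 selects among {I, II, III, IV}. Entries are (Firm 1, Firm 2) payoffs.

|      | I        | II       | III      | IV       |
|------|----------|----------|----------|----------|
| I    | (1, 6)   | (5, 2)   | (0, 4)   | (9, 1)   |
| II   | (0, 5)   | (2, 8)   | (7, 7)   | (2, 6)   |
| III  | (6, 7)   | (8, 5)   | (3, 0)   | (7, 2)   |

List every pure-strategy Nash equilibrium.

(III, I)

A profile is a Nash equilibrium when each player is best-responding to the other.
Firm 1's best responses — vs I: III (payoff 6); vs II: III (payoff 8); vs III: II (payoff 7); vs IV: I (payoff 9).
Firm 2's best responses — vs I: I (payoff 6); vs II: II (payoff 8); vs III: I (payoff 7).
The only mutual best response is (III, I); neither player gains by switching there.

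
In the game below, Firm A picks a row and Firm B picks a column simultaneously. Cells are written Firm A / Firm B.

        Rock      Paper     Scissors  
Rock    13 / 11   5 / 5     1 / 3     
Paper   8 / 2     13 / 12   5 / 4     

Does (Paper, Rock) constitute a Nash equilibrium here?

Holding Firm B at Rock: Firm A gets 8 from Paper but could get 13 by switching to Rock. Firm A has a profitable deviation.

No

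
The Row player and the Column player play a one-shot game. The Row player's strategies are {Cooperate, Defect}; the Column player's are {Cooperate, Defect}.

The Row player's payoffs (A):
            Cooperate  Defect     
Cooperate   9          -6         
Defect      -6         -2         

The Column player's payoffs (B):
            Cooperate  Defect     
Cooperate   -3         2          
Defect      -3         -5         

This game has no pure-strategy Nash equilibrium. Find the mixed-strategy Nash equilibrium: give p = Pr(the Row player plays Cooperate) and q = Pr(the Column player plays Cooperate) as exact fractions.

p = 2/7, q = 4/19

Each player's mixing probability is pinned down by making the *other* player indifferent.
The Column player indifferent between Cooperate and Defect: p·(-3) + (1−p)·(-3) = p·2 + (1−p)·(-5) ⟹ (-3) + 0p = (-5) + 7p ⟹ p = 2/7.
The Row player indifferent between Cooperate and Defect: q·9 + (1−q)·(-6) = q·(-6) + (1−q)·(-2) ⟹ (-6) + 15q = (-2) + (-4)q ⟹ q = 4/19.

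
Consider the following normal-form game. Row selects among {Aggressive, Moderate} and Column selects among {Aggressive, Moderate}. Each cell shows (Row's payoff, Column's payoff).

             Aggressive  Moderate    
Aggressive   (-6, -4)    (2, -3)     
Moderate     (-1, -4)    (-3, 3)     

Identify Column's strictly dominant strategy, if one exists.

Moderate

A strategy is strictly dominant if it gives Column a strictly higher payoff than every other strategy, against every choice by the opponent.
Moderate strictly dominates: vs Aggressive: -3 > -4; vs Moderate: 3 > -4.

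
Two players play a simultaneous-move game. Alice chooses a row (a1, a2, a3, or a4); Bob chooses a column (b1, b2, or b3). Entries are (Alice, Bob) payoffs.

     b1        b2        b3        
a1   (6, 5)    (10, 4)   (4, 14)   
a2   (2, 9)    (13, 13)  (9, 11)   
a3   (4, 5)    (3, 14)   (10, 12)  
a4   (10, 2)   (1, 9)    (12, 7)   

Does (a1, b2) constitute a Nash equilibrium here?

Holding Bob at b2: Alice gets 10 from a1 but could get 13 by switching to a2. Alice has a profitable deviation.

No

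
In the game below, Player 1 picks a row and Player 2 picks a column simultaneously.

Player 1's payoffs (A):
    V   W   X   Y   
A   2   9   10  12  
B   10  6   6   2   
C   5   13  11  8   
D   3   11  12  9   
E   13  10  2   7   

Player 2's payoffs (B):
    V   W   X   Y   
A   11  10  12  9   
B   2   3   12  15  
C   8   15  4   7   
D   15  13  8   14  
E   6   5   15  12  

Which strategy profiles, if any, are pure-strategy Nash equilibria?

(C, W)

Check mutual best responses: a cell is a NE iff neither player can gain by unilaterally deviating.
Player 1's best responses — vs V: E (payoff 13); vs W: C (payoff 13); vs X: D (payoff 12); vs Y: A (payoff 12).
Player 2's best responses — vs A: X (payoff 12); vs B: Y (payoff 15); vs C: W (payoff 15); vs D: V (payoff 15); vs E: X (payoff 15).
The only mutual best response is (C, W); neither player gains by switching there.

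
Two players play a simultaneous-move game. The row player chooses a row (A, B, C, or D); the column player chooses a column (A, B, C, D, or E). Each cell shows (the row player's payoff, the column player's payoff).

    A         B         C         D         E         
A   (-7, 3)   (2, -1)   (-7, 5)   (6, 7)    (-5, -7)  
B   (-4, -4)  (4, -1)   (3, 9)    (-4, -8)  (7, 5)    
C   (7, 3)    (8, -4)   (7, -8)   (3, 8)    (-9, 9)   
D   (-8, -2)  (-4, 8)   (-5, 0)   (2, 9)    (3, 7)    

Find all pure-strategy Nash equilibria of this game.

(A, D)

Find each player's best response to every opponent strategy; NE are the intersections.
The row player's best responses — vs A: C (payoff 7); vs B: C (payoff 8); vs C: C (payoff 7); vs D: A (payoff 6); vs E: B (payoff 7).
The column player's best responses — vs A: D (payoff 7); vs B: C (payoff 9); vs C: E (payoff 9); vs D: D (payoff 9).
The only mutual best response is (A, D); neither player gains by switching there.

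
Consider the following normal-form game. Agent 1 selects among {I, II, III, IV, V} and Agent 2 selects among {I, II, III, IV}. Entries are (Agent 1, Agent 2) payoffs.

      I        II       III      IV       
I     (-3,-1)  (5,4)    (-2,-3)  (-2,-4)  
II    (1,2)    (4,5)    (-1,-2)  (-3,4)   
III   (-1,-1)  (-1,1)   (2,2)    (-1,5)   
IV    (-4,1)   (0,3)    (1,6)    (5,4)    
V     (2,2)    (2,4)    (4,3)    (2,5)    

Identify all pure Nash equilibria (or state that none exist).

(I, II)

A profile is a Nash equilibrium when each player is best-responding to the other.
Agent 1's best responses — vs I: V (payoff 2); vs II: I (payoff 5); vs III: V (payoff 4); vs IV: IV (payoff 5).
Agent 2's best responses — vs I: II (payoff 4); vs II: II (payoff 5); vs III: IV (payoff 5); vs IV: III (payoff 6); vs V: IV (payoff 5).
The only mutual best response is (I, II); neither player gains by switching there.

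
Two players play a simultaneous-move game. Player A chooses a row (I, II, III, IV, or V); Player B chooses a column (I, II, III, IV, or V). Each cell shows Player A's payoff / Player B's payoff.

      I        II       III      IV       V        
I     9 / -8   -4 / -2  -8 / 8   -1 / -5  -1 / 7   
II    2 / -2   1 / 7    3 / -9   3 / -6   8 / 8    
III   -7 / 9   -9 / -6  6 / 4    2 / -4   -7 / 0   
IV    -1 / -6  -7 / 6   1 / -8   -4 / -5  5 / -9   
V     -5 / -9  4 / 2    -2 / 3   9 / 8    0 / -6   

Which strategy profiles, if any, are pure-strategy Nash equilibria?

Find each player's best response to every opponent strategy; NE are the intersections.
Player A's best responses — vs I: I (payoff 9); vs II: V (payoff 4); vs III: III (payoff 6); vs IV: V (payoff 9); vs V: II (payoff 8).
Player B's best responses — vs I: III (payoff 8); vs II: V (payoff 8); vs III: I (payoff 9); vs IV: II (payoff 6); vs V: IV (payoff 8).
Mutual best responses occur at (II, V) and (V, IV); at each, neither player gains by switching.

(II, V) and (V, IV)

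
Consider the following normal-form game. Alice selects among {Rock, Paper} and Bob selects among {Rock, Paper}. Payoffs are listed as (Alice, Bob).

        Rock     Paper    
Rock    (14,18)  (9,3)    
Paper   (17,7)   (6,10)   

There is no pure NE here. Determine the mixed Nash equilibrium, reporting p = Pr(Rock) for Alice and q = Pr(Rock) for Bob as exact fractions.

In a mixed NE each player is indifferent between their pure strategies, so the opponent's mix sets the indifference.
Bob indifferent between Rock and Paper: p·18 + (1−p)·7 = p·3 + (1−p)·10 ⟹ 7 + 11p = 10 + (-7)p ⟹ p = 1/6.
Alice indifferent between Rock and Paper: q·14 + (1−q)·9 = q·17 + (1−q)·6 ⟹ 9 + 5q = 6 + 11q ⟹ q = 1/2.

p = 1/6, q = 1/2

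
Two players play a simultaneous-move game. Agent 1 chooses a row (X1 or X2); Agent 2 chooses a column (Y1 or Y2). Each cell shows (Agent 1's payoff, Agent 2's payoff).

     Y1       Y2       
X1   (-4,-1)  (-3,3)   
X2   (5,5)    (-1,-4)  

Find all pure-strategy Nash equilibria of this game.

(X2, Y1)

Check mutual best responses: a cell is a NE iff neither player can gain by unilaterally deviating.
Agent 1's best responses — vs Y1: X2 (payoff 5); vs Y2: X2 (payoff -1).
Agent 2's best responses — vs X1: Y2 (payoff 3); vs X2: Y1 (payoff 5).
The only mutual best response is (X2, Y1); neither player gains by switching there.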